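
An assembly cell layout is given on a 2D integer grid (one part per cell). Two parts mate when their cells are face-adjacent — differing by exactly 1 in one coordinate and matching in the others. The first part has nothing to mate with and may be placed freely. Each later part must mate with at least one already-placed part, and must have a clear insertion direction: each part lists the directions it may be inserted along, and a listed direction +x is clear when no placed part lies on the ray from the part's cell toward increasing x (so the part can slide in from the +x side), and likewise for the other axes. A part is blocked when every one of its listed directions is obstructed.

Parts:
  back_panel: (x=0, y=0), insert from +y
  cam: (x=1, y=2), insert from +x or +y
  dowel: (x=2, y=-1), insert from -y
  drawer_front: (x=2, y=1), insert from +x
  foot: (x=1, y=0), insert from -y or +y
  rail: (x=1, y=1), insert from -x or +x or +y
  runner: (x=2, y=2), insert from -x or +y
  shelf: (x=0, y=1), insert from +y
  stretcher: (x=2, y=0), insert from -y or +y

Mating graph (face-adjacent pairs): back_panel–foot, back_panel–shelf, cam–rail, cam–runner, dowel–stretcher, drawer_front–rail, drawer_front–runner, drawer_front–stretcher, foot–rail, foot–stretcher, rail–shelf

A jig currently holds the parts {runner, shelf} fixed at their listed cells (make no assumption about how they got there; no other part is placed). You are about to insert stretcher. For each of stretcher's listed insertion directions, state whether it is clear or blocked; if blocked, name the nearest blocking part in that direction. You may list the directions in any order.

+y: blocked by runner; -y: clear

-y: ray from stretcher(2, 0) has no placed part ⇒ clear
+y: nearest on ray is runner@(2, 2) ⇒ blocked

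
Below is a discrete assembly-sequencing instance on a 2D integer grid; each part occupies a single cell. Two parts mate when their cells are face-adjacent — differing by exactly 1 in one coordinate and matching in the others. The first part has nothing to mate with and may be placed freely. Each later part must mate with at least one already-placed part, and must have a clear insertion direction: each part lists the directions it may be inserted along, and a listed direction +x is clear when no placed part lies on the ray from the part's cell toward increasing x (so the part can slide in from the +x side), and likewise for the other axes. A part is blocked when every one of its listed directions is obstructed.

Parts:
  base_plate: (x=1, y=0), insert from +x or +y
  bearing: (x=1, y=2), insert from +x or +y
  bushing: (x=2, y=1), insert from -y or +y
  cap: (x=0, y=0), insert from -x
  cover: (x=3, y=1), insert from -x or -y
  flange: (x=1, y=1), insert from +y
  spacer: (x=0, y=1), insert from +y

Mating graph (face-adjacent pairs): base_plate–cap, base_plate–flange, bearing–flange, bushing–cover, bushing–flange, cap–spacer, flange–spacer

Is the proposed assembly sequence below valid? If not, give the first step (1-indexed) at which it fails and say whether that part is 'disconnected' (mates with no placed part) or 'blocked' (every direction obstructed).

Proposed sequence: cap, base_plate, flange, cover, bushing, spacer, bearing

Invalid at step 4 (disconnected)

1. cap@(0, 0) [-x clear] — {cap}
2. base_plate@(1, 0) [+x clear] — {base_plate, cap}
3. flange@(1, 1) [+y clear] — {base_plate, cap, flange}
4. cover@(3, 1) — no placed neighbour ⇒ disconnected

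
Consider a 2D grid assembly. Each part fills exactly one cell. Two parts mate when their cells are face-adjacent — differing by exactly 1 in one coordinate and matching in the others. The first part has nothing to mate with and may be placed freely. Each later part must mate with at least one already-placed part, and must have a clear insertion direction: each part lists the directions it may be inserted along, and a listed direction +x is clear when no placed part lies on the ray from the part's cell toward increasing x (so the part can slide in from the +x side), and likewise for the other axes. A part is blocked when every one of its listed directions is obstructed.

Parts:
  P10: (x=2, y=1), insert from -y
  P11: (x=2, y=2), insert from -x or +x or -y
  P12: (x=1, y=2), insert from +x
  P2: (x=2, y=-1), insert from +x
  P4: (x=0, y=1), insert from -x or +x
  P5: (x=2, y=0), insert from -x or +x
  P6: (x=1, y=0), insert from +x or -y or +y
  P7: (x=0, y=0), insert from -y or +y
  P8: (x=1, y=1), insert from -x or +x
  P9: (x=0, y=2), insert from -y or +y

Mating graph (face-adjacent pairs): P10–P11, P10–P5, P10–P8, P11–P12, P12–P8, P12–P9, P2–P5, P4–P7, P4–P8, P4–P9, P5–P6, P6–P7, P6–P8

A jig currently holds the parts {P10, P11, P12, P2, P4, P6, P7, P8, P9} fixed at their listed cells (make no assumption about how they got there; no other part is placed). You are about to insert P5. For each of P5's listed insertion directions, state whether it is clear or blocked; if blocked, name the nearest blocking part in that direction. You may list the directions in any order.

-x: nearest on ray is P6@(1, 0) ⇒ blocked
+x: ray from P5(2, 0) has no placed part ⇒ clear

+x: clear; -x: blocked by P6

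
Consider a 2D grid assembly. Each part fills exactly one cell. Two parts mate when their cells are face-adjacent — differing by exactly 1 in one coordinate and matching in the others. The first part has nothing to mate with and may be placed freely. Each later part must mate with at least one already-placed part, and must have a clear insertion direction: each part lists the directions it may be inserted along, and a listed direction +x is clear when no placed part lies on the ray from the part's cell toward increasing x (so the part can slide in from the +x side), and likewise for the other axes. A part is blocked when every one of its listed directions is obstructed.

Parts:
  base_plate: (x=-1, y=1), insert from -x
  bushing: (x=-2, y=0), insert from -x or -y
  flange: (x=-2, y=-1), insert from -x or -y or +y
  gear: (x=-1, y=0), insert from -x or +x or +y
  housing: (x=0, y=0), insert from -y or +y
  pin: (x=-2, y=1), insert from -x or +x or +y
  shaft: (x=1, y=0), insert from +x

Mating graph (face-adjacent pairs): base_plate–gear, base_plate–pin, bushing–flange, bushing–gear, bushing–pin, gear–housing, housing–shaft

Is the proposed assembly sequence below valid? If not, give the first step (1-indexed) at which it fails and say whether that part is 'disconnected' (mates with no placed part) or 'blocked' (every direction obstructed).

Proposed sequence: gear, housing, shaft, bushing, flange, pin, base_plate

1. gear@(-1, 0) [-x clear] — {gear}
2. housing@(0, 0) [-y clear] — {gear, housing}
3. shaft@(1, 0) [+x clear] — {gear, housing, shaft}
4. bushing@(-2, 0) [-x clear] — {bushing, gear, housing, shaft}
5. flange@(-2, -1) [-x clear] — {bushing, flange, gear, housing, shaft}
6. pin@(-2, 1) [-x clear] — {bushing, flange, gear, housing, pin, shaft}
7. base_plate@(-1, 1) — -x all obstructed ⇒ blocked

Invalid at step 7 (blocked)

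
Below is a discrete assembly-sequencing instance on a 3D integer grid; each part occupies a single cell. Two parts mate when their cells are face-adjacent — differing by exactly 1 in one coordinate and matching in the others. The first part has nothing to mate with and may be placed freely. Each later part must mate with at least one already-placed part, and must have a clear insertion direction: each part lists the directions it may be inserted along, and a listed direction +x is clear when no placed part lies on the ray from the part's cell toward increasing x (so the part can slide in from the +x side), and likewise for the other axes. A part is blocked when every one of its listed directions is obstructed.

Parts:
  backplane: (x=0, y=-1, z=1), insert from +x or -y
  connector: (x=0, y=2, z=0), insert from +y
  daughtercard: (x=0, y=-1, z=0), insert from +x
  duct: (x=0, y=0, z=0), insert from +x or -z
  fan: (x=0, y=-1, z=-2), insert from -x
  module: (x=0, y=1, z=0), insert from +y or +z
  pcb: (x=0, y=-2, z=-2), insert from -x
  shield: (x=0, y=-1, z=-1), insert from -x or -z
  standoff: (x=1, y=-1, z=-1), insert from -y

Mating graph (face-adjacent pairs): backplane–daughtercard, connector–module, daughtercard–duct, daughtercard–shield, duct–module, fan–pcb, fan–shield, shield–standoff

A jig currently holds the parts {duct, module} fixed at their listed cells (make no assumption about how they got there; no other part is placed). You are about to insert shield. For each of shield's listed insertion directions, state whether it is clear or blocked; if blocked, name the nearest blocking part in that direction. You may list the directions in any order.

-x: ray from shield(0, -1, -1) has no placed part ⇒ clear
-z: ray from shield(0, -1, -1) has no placed part ⇒ clear

-x: clear; -z: clear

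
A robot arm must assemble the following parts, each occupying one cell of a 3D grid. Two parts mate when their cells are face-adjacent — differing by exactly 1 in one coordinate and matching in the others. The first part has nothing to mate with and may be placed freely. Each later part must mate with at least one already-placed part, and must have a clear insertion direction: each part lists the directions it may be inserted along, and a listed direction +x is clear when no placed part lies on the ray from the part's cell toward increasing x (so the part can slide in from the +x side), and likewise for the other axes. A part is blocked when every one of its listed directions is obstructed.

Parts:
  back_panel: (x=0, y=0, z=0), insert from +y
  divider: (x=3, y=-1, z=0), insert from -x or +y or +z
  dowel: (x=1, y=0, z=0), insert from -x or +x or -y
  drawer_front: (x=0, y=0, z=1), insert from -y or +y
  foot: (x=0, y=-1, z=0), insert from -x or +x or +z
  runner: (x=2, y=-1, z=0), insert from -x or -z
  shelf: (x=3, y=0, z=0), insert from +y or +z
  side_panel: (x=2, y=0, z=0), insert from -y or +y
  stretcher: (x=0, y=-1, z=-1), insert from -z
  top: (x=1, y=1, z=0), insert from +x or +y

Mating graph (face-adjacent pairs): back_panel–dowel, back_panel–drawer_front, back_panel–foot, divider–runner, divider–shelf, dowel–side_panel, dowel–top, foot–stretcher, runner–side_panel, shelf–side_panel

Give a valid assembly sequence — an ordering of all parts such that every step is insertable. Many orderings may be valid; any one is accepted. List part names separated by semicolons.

1. side_panel@(2, 0, 0) [-y clear] — {side_panel}
2. dowel@(1, 0, 0) [-x clear] — {dowel, side_panel}
3. back_panel@(0, 0, 0) [+y clear] — {back_panel, dowel, side_panel}
4. foot@(0, -1, 0) [-x clear] — {back_panel, dowel, foot, side_panel}
5. drawer_front@(0, 0, 1) [-y clear] — {back_panel, dowel, drawer_front, foot, side_panel}
6. stretcher@(0, -1, -1) [-z clear] — {back_panel, dowel, drawer_front, foot, side_panel, stretcher}
7. shelf@(3, 0, 0) [+y clear] — {back_panel, dowel, drawer_front, foot, shelf, side_panel, stretcher}
8. divider@(3, -1, 0) [+z clear] — {back_panel, divider, dowel, drawer_front, foot, shelf, side_panel, stretcher}
9. runner@(2, -1, 0) [-z clear] — {back_panel, divider, dowel, drawer_front, foot, runner, shelf, side_panel, stretcher}
10. top@(1, 1, 0) [+x clear] — {back_panel, divider, dowel, drawer_front, foot, runner, shelf, side_panel, stretcher, top}

side_panel; dowel; back_panel; foot; drawer_front; stretcher; shelf; divider; runner; top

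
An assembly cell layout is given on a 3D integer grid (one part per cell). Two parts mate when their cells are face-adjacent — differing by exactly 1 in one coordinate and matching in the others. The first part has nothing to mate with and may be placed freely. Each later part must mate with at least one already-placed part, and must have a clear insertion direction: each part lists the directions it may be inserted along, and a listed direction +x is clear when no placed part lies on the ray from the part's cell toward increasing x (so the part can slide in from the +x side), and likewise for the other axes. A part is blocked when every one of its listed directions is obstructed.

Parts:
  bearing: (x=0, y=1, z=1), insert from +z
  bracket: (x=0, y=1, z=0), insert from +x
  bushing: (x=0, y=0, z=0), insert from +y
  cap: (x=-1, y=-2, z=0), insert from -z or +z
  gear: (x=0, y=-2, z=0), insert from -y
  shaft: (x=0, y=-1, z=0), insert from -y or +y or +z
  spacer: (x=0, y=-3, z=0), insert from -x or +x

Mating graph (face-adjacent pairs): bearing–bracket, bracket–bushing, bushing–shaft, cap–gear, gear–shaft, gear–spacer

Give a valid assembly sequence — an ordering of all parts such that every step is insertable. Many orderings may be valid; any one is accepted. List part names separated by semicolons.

1. bushing@(0, 0, 0) [+y clear] — {bushing}
2. bracket@(0, 1, 0) [+x clear] — {bracket, bushing}
3. bearing@(0, 1, 1) [+z clear] — {bearing, bracket, bushing}
4. shaft@(0, -1, 0) [-y clear] — {bearing, bracket, bushing, shaft}
5. gear@(0, -2, 0) [-y clear] — {bearing, bracket, bushing, gear, shaft}
6. spacer@(0, -3, 0) [-x clear] — {bearing, bracket, bushing, gear, shaft, spacer}
7. cap@(-1, -2, 0) [-z clear] — {bearing, bracket, bushing, cap, gear, shaft, spacer}

bushing; bracket; bearing; shaft; gear; spacer; cap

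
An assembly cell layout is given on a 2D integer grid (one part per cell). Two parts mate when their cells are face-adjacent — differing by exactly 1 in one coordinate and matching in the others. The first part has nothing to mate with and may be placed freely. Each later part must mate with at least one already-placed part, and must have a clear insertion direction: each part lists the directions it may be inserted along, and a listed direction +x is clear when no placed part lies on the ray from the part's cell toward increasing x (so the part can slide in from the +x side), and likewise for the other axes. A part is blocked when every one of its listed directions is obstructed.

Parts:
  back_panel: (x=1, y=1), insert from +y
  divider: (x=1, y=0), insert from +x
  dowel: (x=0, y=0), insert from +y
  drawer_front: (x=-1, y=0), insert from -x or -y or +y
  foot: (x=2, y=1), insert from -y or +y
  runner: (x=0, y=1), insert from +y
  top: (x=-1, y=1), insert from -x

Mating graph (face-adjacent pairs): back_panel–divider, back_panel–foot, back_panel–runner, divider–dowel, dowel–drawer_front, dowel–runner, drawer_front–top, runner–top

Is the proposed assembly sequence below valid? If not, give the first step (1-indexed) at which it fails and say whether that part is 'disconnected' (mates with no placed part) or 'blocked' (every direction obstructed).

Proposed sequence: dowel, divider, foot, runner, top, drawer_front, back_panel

Invalid at step 3 (disconnected)

1. dowel@(0, 0) [+y clear] — {dowel}
2. divider@(1, 0) [+x clear] — {divider, dowel}
3. foot@(2, 1) — no placed neighbour ⇒ disconnected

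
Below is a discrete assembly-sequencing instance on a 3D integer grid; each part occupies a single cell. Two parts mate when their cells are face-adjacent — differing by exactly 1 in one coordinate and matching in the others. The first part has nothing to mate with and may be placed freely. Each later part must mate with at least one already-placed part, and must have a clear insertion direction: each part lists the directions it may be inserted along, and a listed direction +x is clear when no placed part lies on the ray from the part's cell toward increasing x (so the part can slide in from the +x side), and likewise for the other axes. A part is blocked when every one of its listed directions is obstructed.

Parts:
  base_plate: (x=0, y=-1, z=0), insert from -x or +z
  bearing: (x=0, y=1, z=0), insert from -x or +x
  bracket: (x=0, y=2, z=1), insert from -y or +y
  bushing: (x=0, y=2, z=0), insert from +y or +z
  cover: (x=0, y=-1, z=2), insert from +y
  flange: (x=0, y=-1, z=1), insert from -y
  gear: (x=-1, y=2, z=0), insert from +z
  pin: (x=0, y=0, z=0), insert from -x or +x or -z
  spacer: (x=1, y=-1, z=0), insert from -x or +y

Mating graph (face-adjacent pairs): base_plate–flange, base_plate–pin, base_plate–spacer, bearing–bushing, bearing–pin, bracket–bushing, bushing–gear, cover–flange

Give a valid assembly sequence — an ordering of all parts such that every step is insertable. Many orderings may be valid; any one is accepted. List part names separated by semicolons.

1. pin@(0, 0, 0) [-x clear] — {pin}
2. bearing@(0, 1, 0) [-x clear] — {bearing, pin}
3. bushing@(0, 2, 0) [+y clear] — {bearing, bushing, pin}
4. gear@(-1, 2, 0) [+z clear] — {bearing, bushing, gear, pin}
5. bracket@(0, 2, 1) [-y clear] — {bearing, bracket, bushing, gear, pin}
6. base_plate@(0, -1, 0) [-x clear] — {base_plate, bearing, bracket, bushing, gear, pin}
7. spacer@(1, -1, 0) [+y clear] — {base_plate, bearing, bracket, bushing, gear, pin, spacer}
8. flange@(0, -1, 1) [-y clear] — {base_plate, bearing, bracket, bushing, flange, gear, pin, spacer}
9. cover@(0, -1, 2) [+y clear] — {base_plate, bearing, bracket, bushing, cover, flange, gear, pin, spacer}

pin; bearing; bushing; gear; bracket; base_plate; spacer; flange; cover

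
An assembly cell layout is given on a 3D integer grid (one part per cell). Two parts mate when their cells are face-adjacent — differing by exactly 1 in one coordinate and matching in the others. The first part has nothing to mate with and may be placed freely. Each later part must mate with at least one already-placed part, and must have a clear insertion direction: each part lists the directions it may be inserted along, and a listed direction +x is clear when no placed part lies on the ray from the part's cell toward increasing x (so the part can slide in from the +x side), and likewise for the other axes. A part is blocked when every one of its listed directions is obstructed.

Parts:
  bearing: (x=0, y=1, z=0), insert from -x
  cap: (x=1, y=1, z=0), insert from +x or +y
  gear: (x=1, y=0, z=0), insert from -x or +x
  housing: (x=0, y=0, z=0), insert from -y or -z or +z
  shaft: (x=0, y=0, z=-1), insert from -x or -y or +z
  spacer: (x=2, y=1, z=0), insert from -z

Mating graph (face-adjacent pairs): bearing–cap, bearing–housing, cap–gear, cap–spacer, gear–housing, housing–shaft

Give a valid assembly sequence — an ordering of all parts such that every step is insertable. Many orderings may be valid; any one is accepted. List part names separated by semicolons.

housing; shaft; gear; cap; spacer; bearing

1. housing@(0, 0, 0) [-y clear] — {housing}
2. shaft@(0, 0, -1) [-x clear] — {housing, shaft}
3. gear@(1, 0, 0) [+x clear] — {gear, housing, shaft}
4. cap@(1, 1, 0) [+x clear] — {cap, gear, housing, shaft}
5. spacer@(2, 1, 0) [-z clear] — {cap, gear, housing, shaft, spacer}
6. bearing@(0, 1, 0) [-x clear] — {bearing, cap, gear, housing, shaft, spacer}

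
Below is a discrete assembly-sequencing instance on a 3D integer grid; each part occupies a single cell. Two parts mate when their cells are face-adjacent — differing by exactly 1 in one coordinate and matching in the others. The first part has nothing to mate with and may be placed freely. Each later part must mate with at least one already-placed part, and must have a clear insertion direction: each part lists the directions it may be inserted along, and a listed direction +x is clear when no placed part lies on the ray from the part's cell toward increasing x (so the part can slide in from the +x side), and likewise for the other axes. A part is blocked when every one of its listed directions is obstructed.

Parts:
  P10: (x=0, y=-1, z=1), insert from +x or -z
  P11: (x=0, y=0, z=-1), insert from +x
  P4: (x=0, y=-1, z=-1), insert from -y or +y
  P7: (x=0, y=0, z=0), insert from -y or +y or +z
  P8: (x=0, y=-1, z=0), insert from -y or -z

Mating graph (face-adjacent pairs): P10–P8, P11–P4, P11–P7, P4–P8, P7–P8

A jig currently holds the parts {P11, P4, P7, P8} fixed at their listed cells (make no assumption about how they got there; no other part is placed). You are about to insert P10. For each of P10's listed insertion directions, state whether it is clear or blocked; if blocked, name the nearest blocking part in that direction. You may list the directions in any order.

+x: clear; -z: blocked by P8

+x: ray from P10(0, -1, 1) has no placed part ⇒ clear
-z: nearest on ray is P8@(0, -1, 0) ⇒ blocked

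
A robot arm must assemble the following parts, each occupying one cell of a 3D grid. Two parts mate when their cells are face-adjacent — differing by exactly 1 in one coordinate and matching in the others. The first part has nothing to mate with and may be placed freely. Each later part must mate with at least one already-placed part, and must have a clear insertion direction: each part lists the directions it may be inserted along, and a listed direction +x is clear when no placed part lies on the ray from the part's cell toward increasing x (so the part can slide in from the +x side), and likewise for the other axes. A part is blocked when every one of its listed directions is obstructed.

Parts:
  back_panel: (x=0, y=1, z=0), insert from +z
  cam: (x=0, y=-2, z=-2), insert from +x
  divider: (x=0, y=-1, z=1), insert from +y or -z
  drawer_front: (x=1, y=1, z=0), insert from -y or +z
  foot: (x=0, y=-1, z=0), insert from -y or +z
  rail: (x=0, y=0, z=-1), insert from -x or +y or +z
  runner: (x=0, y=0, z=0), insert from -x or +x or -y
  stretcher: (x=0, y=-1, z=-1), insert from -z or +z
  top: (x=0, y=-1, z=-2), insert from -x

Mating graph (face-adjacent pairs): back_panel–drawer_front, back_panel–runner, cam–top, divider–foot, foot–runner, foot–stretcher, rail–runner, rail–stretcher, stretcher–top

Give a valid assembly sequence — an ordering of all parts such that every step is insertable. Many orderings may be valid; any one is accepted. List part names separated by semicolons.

1. drawer_front@(1, 1, 0) [-y clear] — {drawer_front}
2. back_panel@(0, 1, 0) [+z clear] — {back_panel, drawer_front}
3. runner@(0, 0, 0) [-x clear] — {back_panel, drawer_front, runner}
4. rail@(0, 0, -1) [-x clear] — {back_panel, drawer_front, rail, runner}
5. foot@(0, -1, 0) [-y clear] — {back_panel, drawer_front, foot, rail, runner}
6. divider@(0, -1, 1) [+y clear] — {back_panel, divider, drawer_front, foot, rail, runner}
7. stretcher@(0, -1, -1) [-z clear] — {back_panel, divider, drawer_front, foot, rail, runner, stretcher}
8. top@(0, -1, -2) [-x clear] — {back_panel, divider, drawer_front, foot, rail, runner, stretcher, top}
9. cam@(0, -2, -2) [+x clear] — {back_panel, cam, divider, drawer_front, foot, rail, runner, stretcher, top}

drawer_front; back_panel; runner; rail; foot; divider; stretcher; top; cam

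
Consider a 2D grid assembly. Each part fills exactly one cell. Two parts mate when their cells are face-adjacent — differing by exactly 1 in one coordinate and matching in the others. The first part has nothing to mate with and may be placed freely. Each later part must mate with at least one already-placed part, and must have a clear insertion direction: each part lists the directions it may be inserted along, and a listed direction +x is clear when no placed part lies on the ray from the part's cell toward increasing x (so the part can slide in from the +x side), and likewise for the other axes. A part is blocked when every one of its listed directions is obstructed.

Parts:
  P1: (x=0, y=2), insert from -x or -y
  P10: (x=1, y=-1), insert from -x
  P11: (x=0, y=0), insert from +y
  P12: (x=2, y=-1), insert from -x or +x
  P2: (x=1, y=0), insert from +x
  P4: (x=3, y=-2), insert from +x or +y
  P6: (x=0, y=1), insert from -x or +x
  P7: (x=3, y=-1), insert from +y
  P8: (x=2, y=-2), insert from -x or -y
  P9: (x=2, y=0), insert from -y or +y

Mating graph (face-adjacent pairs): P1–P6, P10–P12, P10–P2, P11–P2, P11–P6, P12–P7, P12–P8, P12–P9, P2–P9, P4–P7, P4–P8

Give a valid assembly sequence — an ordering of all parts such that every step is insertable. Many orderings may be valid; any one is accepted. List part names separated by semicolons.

1. P12@(2, -1) [-x clear] — {P12}
2. P7@(3, -1) [+y clear] — {P12, P7}
3. P10@(1, -1) [-x clear] — {P10, P12, P7}
4. P2@(1, 0) [+x clear] — {P10, P12, P2, P7}
5. P11@(0, 0) [+y clear] — {P10, P11, P12, P2, P7}
6. P6@(0, 1) [-x clear] — {P10, P11, P12, P2, P6, P7}
7. P1@(0, 2) [-x clear] — {P1, P10, P11, P12, P2, P6, P7}
8. P4@(3, -2) [+x clear] — {P1, P10, P11, P12, P2, P4, P6, P7}
9. P8@(2, -2) [-x clear] — {P1, P10, P11, P12, P2, P4, P6, P7, P8}
10. P9@(2, 0) [+y clear] — {P1, P10, P11, P12, P2, P4, P6, P7, P8, P9}

P12; P7; P10; P2; P11; P6; P1; P4; P8; P9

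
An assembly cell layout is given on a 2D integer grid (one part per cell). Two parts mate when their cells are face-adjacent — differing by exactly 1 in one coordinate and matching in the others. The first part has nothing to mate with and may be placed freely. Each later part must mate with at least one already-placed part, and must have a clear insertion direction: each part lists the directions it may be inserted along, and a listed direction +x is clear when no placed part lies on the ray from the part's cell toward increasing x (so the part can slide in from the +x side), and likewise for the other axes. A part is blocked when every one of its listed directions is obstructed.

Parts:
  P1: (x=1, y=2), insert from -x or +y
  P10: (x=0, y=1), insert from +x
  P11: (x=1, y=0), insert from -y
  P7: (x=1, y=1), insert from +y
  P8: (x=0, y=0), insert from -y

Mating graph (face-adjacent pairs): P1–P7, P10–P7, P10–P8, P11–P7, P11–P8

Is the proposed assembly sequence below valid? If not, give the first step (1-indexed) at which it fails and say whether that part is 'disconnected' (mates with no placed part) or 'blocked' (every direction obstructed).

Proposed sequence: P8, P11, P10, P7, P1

1. P8@(0, 0) [-y clear] — {P8}
2. P11@(1, 0) [-y clear] — {P11, P8}
3. P10@(0, 1) [+x clear] — {P10, P11, P8}
4. P7@(1, 1) [+y clear] — {P10, P11, P7, P8}
5. P1@(1, 2) [-x clear] — {P1, P10, P11, P7, P8}

Valid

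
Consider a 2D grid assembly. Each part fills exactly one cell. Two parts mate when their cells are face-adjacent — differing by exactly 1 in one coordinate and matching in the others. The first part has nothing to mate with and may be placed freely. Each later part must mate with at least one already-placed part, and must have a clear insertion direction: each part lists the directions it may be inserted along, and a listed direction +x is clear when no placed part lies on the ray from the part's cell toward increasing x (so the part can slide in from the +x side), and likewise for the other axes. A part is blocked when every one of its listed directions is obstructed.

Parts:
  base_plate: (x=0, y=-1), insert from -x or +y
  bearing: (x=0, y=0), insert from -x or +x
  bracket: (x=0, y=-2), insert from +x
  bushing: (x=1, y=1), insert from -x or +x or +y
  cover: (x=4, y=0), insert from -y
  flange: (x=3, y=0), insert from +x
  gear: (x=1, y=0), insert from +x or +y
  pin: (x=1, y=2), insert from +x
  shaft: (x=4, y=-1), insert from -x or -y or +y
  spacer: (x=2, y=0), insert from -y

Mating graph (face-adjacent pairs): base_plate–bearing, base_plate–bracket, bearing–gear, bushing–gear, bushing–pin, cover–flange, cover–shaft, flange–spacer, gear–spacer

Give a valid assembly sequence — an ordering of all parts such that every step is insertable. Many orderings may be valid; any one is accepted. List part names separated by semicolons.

bracket; base_plate; bearing; gear; spacer; bushing; flange; pin; cover; shaft

1. bracket@(0, -2) [+x clear] — {bracket}
2. base_plate@(0, -1) [-x clear] — {base_plate, bracket}
3. bearing@(0, 0) [-x clear] — {base_plate, bearing, bracket}
4. gear@(1, 0) [+x clear] — {base_plate, bearing, bracket, gear}
5. spacer@(2, 0) [-y clear] — {base_plate, bearing, bracket, gear, spacer}
6. bushing@(1, 1) [-x clear] — {base_plate, bearing, bracket, bushing, gear, spacer}
7. flange@(3, 0) [+x clear] — {base_plate, bearing, bracket, bushing, flange, gear, spacer}
8. pin@(1, 2) [+x clear] — {base_plate, bearing, bracket, bushing, flange, gear, pin, spacer}
9. cover@(4, 0) [-y clear] — {base_plate, bearing, bracket, bushing, cover, flange, gear, pin, spacer}
10. shaft@(4, -1) [-y clear] — {base_plate, bearing, bracket, bushing, cover, flange, gear, pin, shaft, spacer}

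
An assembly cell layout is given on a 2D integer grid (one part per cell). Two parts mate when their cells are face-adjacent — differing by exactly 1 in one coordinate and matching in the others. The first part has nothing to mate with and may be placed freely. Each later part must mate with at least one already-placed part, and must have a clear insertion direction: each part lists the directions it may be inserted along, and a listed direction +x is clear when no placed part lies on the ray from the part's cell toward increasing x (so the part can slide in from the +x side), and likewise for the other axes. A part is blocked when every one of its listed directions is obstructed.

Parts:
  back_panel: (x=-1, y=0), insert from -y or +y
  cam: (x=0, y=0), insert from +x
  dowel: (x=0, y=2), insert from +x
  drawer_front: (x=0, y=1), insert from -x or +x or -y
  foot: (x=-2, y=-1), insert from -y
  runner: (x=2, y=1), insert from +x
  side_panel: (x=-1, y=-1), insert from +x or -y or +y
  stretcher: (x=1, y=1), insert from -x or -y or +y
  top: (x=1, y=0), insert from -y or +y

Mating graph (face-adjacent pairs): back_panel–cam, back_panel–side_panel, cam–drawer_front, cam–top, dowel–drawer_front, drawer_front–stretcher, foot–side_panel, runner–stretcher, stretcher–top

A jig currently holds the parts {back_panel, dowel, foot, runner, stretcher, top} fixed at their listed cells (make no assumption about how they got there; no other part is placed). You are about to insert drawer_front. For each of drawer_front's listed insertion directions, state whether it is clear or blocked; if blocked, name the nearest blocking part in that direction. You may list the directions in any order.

+x: blocked by stretcher; -x: clear; -y: clear

-x: ray from drawer_front(0, 1) has no placed part ⇒ clear
+x: nearest on ray is stretcher@(1, 1) ⇒ blocked
-y: ray from drawer_front(0, 1) has no placed part ⇒ clear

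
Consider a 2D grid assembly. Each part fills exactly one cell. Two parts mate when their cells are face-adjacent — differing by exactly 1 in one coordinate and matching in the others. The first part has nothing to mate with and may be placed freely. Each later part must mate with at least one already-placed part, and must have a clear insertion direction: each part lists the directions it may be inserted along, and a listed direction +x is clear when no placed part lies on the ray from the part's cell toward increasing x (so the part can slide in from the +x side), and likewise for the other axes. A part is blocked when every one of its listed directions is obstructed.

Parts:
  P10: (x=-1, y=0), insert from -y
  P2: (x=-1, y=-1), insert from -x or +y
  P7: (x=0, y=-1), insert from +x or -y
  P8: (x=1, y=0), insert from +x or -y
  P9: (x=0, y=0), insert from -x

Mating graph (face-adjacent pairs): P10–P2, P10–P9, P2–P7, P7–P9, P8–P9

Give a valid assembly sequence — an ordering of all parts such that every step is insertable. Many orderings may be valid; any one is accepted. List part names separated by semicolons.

P8; P9; P10; P2; P7

1. P8@(1, 0) [+x clear] — {P8}
2. P9@(0, 0) [-x clear] — {P8, P9}
3. P10@(-1, 0) [-y clear] — {P10, P8, P9}
4. P2@(-1, -1) [-x clear] — {P10, P2, P8, P9}
5. P7@(0, -1) [+x clear] — {P10, P2, P7, P8, P9}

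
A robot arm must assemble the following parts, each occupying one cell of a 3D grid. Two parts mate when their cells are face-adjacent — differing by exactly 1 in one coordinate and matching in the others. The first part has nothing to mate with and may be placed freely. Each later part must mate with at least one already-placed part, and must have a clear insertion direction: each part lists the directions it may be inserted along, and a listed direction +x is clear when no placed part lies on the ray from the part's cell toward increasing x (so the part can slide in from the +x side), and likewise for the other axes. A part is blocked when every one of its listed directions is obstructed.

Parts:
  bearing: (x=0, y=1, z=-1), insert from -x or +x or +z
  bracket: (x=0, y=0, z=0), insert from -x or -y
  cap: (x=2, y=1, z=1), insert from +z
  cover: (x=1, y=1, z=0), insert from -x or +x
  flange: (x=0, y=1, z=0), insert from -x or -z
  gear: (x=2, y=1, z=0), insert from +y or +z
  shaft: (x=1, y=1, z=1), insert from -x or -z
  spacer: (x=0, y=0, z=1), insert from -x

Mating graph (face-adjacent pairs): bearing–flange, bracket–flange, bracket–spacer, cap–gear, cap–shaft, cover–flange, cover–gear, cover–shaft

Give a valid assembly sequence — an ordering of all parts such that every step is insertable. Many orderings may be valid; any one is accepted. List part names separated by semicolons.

gear; cap; cover; flange; bearing; bracket; spacer; shaft

1. gear@(2, 1, 0) [+y clear] — {gear}
2. cap@(2, 1, 1) [+z clear] — {cap, gear}
3. cover@(1, 1, 0) [-x clear] — {cap, cover, gear}
4. flange@(0, 1, 0) [-x clear] — {cap, cover, flange, gear}
5. bearing@(0, 1, -1) [-x clear] — {bearing, cap, cover, flange, gear}
6. bracket@(0, 0, 0) [-x clear] — {bearing, bracket, cap, cover, flange, gear}
7. spacer@(0, 0, 1) [-x clear] — {bearing, bracket, cap, cover, flange, gear, spacer}
8. shaft@(1, 1, 1) [-x clear] — {bearing, bracket, cap, cover, flange, gear, shaft, spacer}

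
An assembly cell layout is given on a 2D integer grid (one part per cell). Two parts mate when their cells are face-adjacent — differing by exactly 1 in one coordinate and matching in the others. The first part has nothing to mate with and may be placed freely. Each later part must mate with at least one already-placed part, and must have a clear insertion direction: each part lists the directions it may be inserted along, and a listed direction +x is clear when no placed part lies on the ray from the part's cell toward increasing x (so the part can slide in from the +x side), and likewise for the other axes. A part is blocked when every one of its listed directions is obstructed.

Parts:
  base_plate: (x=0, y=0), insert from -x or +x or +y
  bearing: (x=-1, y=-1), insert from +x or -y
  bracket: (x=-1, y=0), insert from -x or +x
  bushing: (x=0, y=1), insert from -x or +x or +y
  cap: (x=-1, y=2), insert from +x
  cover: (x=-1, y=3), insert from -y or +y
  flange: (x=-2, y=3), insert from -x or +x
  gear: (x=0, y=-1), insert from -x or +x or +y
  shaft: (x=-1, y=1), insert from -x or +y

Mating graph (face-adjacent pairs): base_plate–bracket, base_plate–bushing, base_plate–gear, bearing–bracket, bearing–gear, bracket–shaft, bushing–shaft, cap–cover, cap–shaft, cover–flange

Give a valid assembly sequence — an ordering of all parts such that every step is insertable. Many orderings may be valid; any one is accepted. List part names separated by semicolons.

bushing; base_plate; bracket; gear; bearing; shaft; cap; cover; flange

1. bushing@(0, 1) [-x clear] — {bushing}
2. base_plate@(0, 0) [-x clear] — {base_plate, bushing}
3. bracket@(-1, 0) [-x clear] — {base_plate, bracket, bushing}
4. gear@(0, -1) [-x clear] — {base_plate, bracket, bushing, gear}
5. bearing@(-1, -1) [-y clear] — {base_plate, bearing, bracket, bushing, gear}
6. shaft@(-1, 1) [-x clear] — {base_plate, bearing, bracket, bushing, gear, shaft}
7. cap@(-1, 2) [+x clear] — {base_plate, bearing, bracket, bushing, cap, gear, shaft}
8. cover@(-1, 3) [+y clear] — {base_plate, bearing, bracket, bushing, cap, cover, gear, shaft}
9. flange@(-2, 3) [-x clear] — {base_plate, bearing, bracket, bushing, cap, cover, flange, gear, shaft}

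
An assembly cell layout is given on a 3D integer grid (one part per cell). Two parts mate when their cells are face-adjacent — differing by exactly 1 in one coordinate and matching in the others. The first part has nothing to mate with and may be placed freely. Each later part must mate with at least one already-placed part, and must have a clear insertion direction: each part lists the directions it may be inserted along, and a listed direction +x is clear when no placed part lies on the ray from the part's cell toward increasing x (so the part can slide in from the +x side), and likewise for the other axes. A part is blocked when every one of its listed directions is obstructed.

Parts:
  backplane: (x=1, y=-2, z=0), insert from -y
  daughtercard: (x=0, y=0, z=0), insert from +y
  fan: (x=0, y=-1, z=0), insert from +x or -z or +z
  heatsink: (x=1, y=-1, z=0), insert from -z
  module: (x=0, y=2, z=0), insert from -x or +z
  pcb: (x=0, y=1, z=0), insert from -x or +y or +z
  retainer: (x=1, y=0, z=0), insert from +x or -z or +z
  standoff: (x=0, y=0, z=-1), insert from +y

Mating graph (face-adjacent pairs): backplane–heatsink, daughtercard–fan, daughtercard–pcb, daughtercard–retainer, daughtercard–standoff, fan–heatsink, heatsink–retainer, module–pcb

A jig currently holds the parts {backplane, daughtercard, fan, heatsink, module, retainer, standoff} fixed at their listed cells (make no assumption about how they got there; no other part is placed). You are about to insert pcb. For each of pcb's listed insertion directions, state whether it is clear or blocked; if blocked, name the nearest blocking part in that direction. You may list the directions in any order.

+y: blocked by module; +z: clear; -x: clear

-x: ray from pcb(0, 1, 0) has no placed part ⇒ clear
+y: nearest on ray is module@(0, 2, 0) ⇒ blocked
+z: ray from pcb(0, 1, 0) has no placed part ⇒ clear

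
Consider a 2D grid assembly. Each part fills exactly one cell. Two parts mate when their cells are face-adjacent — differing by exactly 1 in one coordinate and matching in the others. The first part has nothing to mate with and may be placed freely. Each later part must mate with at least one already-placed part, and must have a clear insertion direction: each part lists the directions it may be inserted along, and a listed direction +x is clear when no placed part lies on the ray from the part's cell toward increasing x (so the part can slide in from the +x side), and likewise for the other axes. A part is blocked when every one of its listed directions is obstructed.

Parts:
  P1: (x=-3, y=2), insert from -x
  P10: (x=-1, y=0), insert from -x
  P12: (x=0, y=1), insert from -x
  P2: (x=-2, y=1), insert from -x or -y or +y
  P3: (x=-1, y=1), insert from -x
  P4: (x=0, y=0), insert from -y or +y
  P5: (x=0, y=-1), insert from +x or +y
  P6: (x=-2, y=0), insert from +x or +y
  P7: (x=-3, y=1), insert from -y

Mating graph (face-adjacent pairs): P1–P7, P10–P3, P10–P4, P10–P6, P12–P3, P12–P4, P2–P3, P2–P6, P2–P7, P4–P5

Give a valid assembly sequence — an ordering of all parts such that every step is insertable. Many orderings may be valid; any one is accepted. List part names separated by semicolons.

1. P10@(-1, 0) [-x clear] — {P10}
2. P6@(-2, 0) [+y clear] — {P10, P6}
3. P4@(0, 0) [-y clear] — {P10, P4, P6}
4. P12@(0, 1) [-x clear] — {P10, P12, P4, P6}
5. P3@(-1, 1) [-x clear] — {P10, P12, P3, P4, P6}
6. P2@(-2, 1) [-x clear] — {P10, P12, P2, P3, P4, P6}
7. P7@(-3, 1) [-y clear] — {P10, P12, P2, P3, P4, P6, P7}
8. P1@(-3, 2) [-x clear] — {P1, P10, P12, P2, P3, P4, P6, P7}
9. P5@(0, -1) [+x clear] — {P1, P10, P12, P2, P3, P4, P5, P6, P7}

P10; P6; P4; P12; P3; P2; P7; P1; P5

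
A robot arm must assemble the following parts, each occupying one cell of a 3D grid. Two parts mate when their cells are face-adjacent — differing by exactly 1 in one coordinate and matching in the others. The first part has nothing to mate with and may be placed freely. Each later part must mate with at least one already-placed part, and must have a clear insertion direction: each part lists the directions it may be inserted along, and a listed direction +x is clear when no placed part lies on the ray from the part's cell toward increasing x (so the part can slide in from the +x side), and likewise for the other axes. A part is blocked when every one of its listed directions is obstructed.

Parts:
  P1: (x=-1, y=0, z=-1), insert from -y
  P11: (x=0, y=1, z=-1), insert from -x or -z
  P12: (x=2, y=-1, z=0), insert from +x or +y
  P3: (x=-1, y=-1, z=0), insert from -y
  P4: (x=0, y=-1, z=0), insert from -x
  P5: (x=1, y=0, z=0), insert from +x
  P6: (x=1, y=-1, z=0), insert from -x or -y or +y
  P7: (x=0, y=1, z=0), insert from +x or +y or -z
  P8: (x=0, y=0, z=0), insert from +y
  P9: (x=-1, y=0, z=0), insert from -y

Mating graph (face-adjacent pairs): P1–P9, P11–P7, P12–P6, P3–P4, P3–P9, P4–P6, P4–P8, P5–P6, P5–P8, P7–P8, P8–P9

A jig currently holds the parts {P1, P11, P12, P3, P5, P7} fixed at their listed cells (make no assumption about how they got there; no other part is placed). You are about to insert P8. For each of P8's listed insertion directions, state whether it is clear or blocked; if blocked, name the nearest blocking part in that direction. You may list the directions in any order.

+y: nearest on ray is P7@(0, 1, 0) ⇒ blocked

+y: blocked by P7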